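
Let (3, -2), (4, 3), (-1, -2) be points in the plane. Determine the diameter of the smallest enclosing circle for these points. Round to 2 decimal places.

Call the three points A, B, C in the order given.
Side lengths²: AB² = 26, AC² = 16, BC² = 50.
Since BC² = 50 ≥ 26 + 16 = 42, the angle opposite BC is not acute, so the smallest enclosing circle has BC as diameter.
Centre = midpoint of BC = (1.5, 0.5), r² = 50/4 = 12.5.
Diameter = 2r = 2√(12.5) ≈ 7.07.

7.07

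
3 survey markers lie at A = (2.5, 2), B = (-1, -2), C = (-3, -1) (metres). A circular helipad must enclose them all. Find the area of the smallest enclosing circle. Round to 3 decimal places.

Side lengths²: AB² = 28.25, AC² = 39.25, BC² = 5.
Since AC² = 39.25 ≥ 28.25 + 5 = 33.25, the angle opposite AC is not acute, so the smallest enclosing circle has AC as diameter.
Centre = midpoint of AC = (-0.25, 0.5), r² = 39.25/4 = 9.8125.
Area = π·r² = π·9.8125 ≈ 30.827.

30.827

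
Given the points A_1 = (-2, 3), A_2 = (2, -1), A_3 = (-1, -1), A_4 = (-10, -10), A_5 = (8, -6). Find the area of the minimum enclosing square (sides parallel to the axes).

324

The bounding box has width 18 and height 13.
An axis-aligned square enclosing the set must have side ≥ max(width, height).
So the minimum side is max(18, 13) = 18.
Area = 18² = 324.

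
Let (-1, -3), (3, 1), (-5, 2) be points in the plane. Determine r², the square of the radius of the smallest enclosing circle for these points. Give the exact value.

Call the three points A, B, C in the order given.
Side lengths²: AB² = 32, AC² = 41, BC² = 65.
Since BC² = 65 < 41 + 32 = 73, the triangle is acute, so the smallest enclosing circle is the circumcircle.
Circumcentre = (-19/18, 19/18), r² = 2665/162.

2665/162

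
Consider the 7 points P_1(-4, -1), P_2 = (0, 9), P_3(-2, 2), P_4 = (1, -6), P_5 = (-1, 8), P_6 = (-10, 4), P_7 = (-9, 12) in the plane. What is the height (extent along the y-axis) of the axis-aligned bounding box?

18

max y = 12, min y = -6, so height = 18.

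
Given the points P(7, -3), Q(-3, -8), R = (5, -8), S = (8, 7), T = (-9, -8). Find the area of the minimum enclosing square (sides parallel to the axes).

The bounding box has width 17 and height 15.
An axis-aligned square enclosing the set must have side ≥ max(width, height).
So the minimum side is max(17, 15) = 17.
Area = 17² = 289.

289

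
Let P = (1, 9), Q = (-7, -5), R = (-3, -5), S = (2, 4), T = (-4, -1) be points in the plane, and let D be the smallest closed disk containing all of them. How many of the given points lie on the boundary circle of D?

2

By Welzl's lemma the MEC is supported by two points (diametrically opposite) or three points (on a circumcircle).
The farthest pair is P–Q with squared distance 260. The circle on this segment as diameter has centre (-3, 2) and r² = 260/4 = 65.
Check R: distance² to centre = 49 ≤ 65, so it lies inside.
All remaining points lie in this disk, and no smaller disk contains both endpoints, so this is the minimum enclosing circle.
The points at distance exactly r from the centre are P, Q — 2 points.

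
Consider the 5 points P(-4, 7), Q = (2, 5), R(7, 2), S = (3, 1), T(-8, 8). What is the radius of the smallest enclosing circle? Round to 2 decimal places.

8.08

By Welzl's lemma the MEC is supported by two points (diametrically opposite) or three points (on a circumcircle).
The farthest pair is R–T with squared distance 261. The circle on this segment as diameter has centre (-0.5, 5) and r² = 261/4 = 65.25.
Check P: distance² to centre = 16.25 ≤ 65.25, so it lies inside.
All remaining points lie in this disk, and no smaller disk contains both endpoints, so this is the minimum enclosing circle.
r = √(65.25) ≈ 8.08.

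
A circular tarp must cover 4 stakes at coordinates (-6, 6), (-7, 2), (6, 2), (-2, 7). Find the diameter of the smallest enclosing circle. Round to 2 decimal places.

A smallest enclosing disk is always determined by at most three of the input points on its boundary.
The minimum enclosing circle is determined by three boundary points: (-6, 6), (-7, 2), (6, 2).
Their circumcentre is (-0.5, 2.5) with r² = 42.5.
The farthest remaining point (-2, 7) is at distance² 22.5 ≤ 42.5.
Diameter = 2r = 2√(42.5) ≈ 13.04.

13.04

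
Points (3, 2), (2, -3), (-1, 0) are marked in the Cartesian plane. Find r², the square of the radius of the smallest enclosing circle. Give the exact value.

65/9

Call the three points A, B, C in the order given.
Side lengths²: AB² = 26, AC² = 20, BC² = 18.
Since AB² = 26 < 20 + 18 = 38, the triangle is acute, so the smallest enclosing circle is the circumcircle.
Circumcentre = (5/3, -1/3), r² = 65/9.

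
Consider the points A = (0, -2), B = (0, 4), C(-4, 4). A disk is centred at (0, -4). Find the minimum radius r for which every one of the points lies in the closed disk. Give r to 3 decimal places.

The required radius is the distance from (0, -4) to the farthest point.
Squared distances: 4, 64, 80.
Maximum is 80, attained at C.
r = √80 ≈ 8.944.

8.944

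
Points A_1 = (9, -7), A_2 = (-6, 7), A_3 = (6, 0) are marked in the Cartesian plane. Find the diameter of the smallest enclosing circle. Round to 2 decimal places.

Side lengths²: A_1A_2² = 421, A_1A_3² = 58, A_2A_3² = 193.
Since A_1A_2² = 421 ≥ 193 + 58 = 251, the angle opposite A_1A_2 is not acute, so the smallest enclosing circle has A_1A_2 as diameter.
Centre = midpoint of A_1A_2 = (1.5, 0), r² = 421/4 = 105.25.
Diameter = 2r = 2√(105.25) ≈ 20.52.

20.52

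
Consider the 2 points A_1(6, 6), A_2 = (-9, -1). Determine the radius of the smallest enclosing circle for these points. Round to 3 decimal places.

8.276

The smallest circle enclosing two points has them as diameter endpoints.
Centre = midpoint = (-1.5, 2.5); r² = |A_1A_2|²/4 = 274/4 = 68.5.
r = √(68.5) ≈ 8.276.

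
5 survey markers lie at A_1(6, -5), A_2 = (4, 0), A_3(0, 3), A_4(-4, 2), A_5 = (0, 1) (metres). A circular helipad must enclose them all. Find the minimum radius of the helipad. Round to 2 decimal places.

6.10

By Welzl's lemma the MEC is supported by two points (diametrically opposite) or three points (on a circumcircle).
The farthest pair is A_1–A_4 with squared distance 149. The circle on this segment as diameter has centre (1, -1.5) and r² = 149/4 = 37.25.
Check A_2: distance² to centre = 11.25 ≤ 37.25, so it lies inside.
All remaining points lie in this disk, and no smaller disk contains both endpoints, so this is the minimum enclosing circle.
r = √(37.25) ≈ 6.10.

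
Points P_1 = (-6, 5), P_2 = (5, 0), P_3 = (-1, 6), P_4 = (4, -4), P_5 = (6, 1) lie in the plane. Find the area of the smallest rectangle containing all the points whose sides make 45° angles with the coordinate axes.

76

In coordinates u = x + y, v = x − y the rectangle is axis-aligned; the map (x,y)→(u,v) scales areas by 2.
u-values: -1, 5, 5, 0, 7; range = 7 − (-1) = 8.
v-values: -11, 5, -7, 8, 5; range = 8 − (-11) = 19.
Area = (8 × 19) / 2 = 76.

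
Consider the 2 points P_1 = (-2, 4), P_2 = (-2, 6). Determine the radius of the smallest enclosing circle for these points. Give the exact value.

The smallest circle enclosing two points has them as diameter endpoints.
Centre = midpoint = (-2, 5); r² = |P_1P_2|²/4 = 4/4 = 1.
r = √1 = 1.

1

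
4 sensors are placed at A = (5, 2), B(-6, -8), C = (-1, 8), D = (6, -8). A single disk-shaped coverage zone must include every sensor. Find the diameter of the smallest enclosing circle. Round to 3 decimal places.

18.297

The minimum enclosing circle of a finite set is fixed by two of the points (as a diameter) or three (as a circumcircle).
The minimum enclosing circle is determined by three boundary points: B, C, D.
Their circumcentre is (0, -1.09375) with r² = 83.6962890625.
The farthest remaining point A is at distance² 34.5712890625 ≤ 83.6962890625.
Diameter = 2r = 2√(83.6962890625) ≈ 18.297.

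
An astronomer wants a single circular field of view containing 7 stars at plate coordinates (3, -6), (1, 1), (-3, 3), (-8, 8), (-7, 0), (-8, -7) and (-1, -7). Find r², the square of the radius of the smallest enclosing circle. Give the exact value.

19337/242

A smallest enclosing disk is always determined by at most three of the input points on its boundary.
The minimum enclosing circle is determined by three boundary points: (3, -6), (-8, 8), (-8, -7).
Their circumcentre is (-69/22, 0.5) with r² = 19337/242.
The farthest remaining point (-1, -7) is at distance² 14717/242 ≤ 19337/242.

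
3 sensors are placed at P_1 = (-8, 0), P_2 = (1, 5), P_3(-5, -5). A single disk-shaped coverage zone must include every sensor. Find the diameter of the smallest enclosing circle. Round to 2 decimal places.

11.67

Side lengths²: P_1P_2² = 106, P_1P_3² = 34, P_2P_3² = 136.
Since P_2P_3² = 136 < 106 + 34 = 140, the triangle is acute, so the smallest enclosing circle is the circumcircle.
Circumcentre = (-13/6, 0.1), r² = 15317/450.
Diameter = 2r = 2√(15317/450) ≈ 11.67.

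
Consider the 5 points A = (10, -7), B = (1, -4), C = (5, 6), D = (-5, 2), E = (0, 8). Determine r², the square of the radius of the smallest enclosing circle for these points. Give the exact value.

The minimum enclosing circle is determined by three boundary points: A, D, E.
Their circumcentre is (23/6, -5/18) with r² = 13481/162.
The farthest remaining point C is at distance² 6605/162 ≤ 13481/162.

13481/162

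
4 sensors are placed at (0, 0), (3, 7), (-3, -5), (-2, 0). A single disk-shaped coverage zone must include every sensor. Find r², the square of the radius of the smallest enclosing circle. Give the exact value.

By Welzl's lemma the MEC is supported by two points (diametrically opposite) or three points (on a circumcircle).
The farthest pair is (3, 7)–(-3, -5) with squared distance 180. The circle on this segment as diameter has centre (0, 1) and r² = 180/4 = 45.
Check (0, 0): distance² to centre = 1 ≤ 45, so it lies inside.
All remaining points lie in this disk, and no smaller disk contains both endpoints, so this is the minimum enclosing circle.

45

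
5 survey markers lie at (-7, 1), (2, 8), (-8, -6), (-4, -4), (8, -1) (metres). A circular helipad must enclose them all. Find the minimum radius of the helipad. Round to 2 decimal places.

8.96

By Welzl's lemma the MEC is supported by two points (diametrically opposite) or three points (on a circumcircle).
The minimum enclosing circle is determined by three boundary points: (2, 8), (-8, -6), (8, -1).
Their circumcentre is (-55/58, -27/58) with r² = 135161/1682.
The farthest remaining point (-7, 1) is at distance² 65213/1682 ≤ 135161/1682.
r = √(135161/1682) ≈ 8.96.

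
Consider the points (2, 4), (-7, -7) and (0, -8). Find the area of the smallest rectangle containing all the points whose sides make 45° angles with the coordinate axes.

In coordinates u = x + y, v = x − y the rectangle is axis-aligned; the map (x,y)→(u,v) scales areas by 2.
u-values: 6, -14, -8; range = 6 − (-14) = 20.
v-values: -2, 0, 8; range = 8 − (-2) = 10.
Area = (20 × 10) / 2 = 100.

100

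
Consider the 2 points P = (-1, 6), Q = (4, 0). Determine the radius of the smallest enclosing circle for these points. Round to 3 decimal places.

3.905

The smallest circle enclosing two points has them as diameter endpoints.
Centre = midpoint = (1.5, 3); r² = |PQ|²/4 = 61/4 = 15.25.
r = √(15.25) ≈ 3.905.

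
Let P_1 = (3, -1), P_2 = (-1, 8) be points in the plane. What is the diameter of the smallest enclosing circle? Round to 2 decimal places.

9.85

The smallest circle enclosing two points has them as diameter endpoints.
Centre = midpoint = (1, 3.5); r² = |P_1P_2|²/4 = 97/4 = 24.25.
Diameter = 2r = 2√(24.25) ≈ 9.85.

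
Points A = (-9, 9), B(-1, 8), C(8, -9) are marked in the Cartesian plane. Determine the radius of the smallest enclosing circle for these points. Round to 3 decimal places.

Side lengths²: AB² = 65, AC² = 613, BC² = 370.
Since AC² = 613 ≥ 370 + 65 = 435, the angle opposite AC is not acute, so the smallest enclosing circle has AC as diameter.
Centre = midpoint of AC = (-0.5, 0), r² = 613/4 = 153.25.
r = √(153.25) ≈ 12.379.

12.379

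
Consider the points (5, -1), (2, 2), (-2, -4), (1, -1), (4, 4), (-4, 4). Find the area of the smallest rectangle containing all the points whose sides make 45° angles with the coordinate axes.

98

In coordinates u = x + y, v = x − y the rectangle is axis-aligned; the map (x,y)→(u,v) scales areas by 2.
u-values: 4, 4, -6, 0, 8, 0; range = 8 − (-6) = 14.
v-values: 6, 0, 2, 2, 0, -8; range = 6 − (-8) = 14.
Area = (14 × 14) / 2 = 98.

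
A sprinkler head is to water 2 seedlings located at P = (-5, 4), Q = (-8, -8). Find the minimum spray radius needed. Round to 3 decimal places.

6.185

The smallest circle enclosing two points has them as diameter endpoints.
Centre = midpoint = (-6.5, -2); r² = |PQ|²/4 = 153/4 = 38.25.
r = √(38.25) ≈ 6.185.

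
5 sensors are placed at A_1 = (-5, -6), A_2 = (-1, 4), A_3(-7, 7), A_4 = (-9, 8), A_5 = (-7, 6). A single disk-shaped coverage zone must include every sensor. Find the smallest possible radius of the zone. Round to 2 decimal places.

The minimum enclosing circle of a finite set is fixed by two of the points (as a diameter) or three (as a circumcircle).
The farthest pair is A_1–A_4 with squared distance 212. The circle on this segment as diameter has centre (-7, 1) and r² = 212/4 = 53.
Check A_2: distance² to centre = 45 ≤ 53, so it lies inside.
All remaining points lie in this disk, and no smaller disk contains both endpoints, so this is the minimum enclosing circle.
r = √53 ≈ 7.28.

7.28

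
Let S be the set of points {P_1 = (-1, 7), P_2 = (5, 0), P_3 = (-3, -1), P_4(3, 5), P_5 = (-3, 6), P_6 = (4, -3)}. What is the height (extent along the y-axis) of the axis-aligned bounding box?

max y = 7, min y = -3, so height = 10.

10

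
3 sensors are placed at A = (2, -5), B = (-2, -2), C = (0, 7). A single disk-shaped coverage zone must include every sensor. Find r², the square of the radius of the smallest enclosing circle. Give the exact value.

Side lengths²: AB² = 25, AC² = 148, BC² = 85.
Since AC² = 148 ≥ 85 + 25 = 110, the angle opposite AC is not acute, so the smallest enclosing circle has AC as diameter.
Centre = midpoint of AC = (1, 1), r² = 148/4 = 37.

37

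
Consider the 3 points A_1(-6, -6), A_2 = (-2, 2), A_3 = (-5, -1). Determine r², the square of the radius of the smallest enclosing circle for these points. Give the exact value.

20

Side lengths²: A_1A_2² = 80, A_1A_3² = 26, A_2A_3² = 18.
Since A_1A_2² = 80 ≥ 26 + 18 = 44, the angle opposite A_1A_2 is not acute, so the smallest enclosing circle has A_1A_2 as diameter.
Centre = midpoint of A_1A_2 = (-4, -2), r² = 80/4 = 20.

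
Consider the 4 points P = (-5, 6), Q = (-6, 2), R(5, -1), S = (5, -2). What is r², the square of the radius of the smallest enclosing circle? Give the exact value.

41

By Welzl's lemma the MEC is supported by two points (diametrically opposite) or three points (on a circumcircle).
The farthest pair is P–S with squared distance 164. The circle on this segment as diameter has centre (0, 2) and r² = 164/4 = 41.
Check Q: distance² to centre = 36 ≤ 41, so it lies inside.
All remaining points lie in this disk, and no smaller disk contains both endpoints, so this is the minimum enclosing circle.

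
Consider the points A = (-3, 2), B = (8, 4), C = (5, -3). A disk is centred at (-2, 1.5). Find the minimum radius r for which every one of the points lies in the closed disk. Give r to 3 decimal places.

10.308

The required radius is the distance from (-2, 1.5) to the farthest point.
Squared distances: 1.25, 106.25, 69.25.
Maximum is 106.25, attained at B.
r = √(106.25) ≈ 10.308.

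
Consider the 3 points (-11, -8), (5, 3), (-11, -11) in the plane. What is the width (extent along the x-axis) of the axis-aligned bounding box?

16

max x = 5, min x = -11, so width = 16.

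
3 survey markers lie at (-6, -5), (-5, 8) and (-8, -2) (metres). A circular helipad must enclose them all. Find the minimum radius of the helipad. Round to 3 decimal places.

Call the three points A, B, C in the order given.
Side lengths²: AB² = 170, AC² = 13, BC² = 109.
Since AB² = 170 ≥ 109 + 13 = 122, the angle opposite AB is not acute, so the smallest enclosing circle has AB as diameter.
Centre = midpoint of AB = (-5.5, 1.5), r² = 170/4 = 42.5.
r = √(42.5) ≈ 6.519.

6.519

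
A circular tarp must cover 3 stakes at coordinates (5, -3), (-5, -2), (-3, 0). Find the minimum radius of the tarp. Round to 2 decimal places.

Call the three points A, B, C in the order given.
Side lengths²: AB² = 101, AC² = 73, BC² = 8.
Since AB² = 101 ≥ 73 + 8 = 81, the angle opposite AB is not acute, so the smallest enclosing circle has AB as diameter.
Centre = midpoint of AB = (0, -2.5), r² = 101/4 = 25.25.
r = √(25.25) ≈ 5.02.

5.02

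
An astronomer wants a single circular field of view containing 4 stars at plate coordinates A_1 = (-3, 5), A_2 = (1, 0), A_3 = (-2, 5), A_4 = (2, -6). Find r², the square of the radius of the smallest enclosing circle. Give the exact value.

36.5

A smallest enclosing disk is always determined by at most three of the input points on its boundary.
The farthest pair is A_1–A_4 with squared distance 146. The circle on this segment as diameter has centre (-0.5, -0.5) and r² = 146/4 = 36.5.
Check A_2: distance² to centre = 2.5 ≤ 36.5, so it lies inside.
All remaining points lie in this disk, and no smaller disk contains both endpoints, so this is the minimum enclosing circle.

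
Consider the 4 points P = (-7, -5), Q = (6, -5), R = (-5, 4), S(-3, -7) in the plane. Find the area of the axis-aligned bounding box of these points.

143

x ranges over [-7, 6], width 13.
y ranges over [-7, 4], height 11.
Area = 13 × 11 = 143.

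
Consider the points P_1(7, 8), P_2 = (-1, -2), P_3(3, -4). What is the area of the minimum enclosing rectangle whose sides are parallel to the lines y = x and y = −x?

In coordinates u = x + y, v = x − y the rectangle is axis-aligned; the map (x,y)→(u,v) scales areas by 2.
u-values: 15, -3, -1; range = 15 − (-3) = 18.
v-values: -1, 1, 7; range = 7 − (-1) = 8.
Area = (18 × 8) / 2 = 72.

72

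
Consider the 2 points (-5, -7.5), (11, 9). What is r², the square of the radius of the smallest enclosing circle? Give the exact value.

The smallest circle enclosing two points has them as diameter endpoints.
Centre = midpoint = (3, 0.75); r² = |(-5, -7.5)−(11, 9)|²/4 = 528.25/4 = 132.0625.

132.0625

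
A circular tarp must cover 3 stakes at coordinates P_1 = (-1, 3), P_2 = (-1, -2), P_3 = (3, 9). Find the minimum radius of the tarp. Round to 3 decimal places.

5.852

Side lengths²: P_1P_2² = 25, P_1P_3² = 52, P_2P_3² = 137.
Since P_2P_3² = 137 ≥ 52 + 25 = 77, the angle opposite P_2P_3 is not acute, so the smallest enclosing circle has P_2P_3 as diameter.
Centre = midpoint of P_2P_3 = (1, 3.5), r² = 137/4 = 34.25.
r = √(34.25) ≈ 5.852.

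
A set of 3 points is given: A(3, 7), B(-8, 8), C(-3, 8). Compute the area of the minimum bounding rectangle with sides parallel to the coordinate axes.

11

x ranges over [-8, 3], width 11.
y ranges over [7, 8], height 1.
Area = 11 × 1 = 11.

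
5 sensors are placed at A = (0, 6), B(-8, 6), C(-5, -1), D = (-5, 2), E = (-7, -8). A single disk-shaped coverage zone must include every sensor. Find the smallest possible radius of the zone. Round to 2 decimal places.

7.85

The minimum enclosing circle of a finite set is fixed by two of the points (as a diameter) or three (as a circumcircle).
The minimum enclosing circle is determined by three boundary points: A, B, E.
Their circumcentre is (-4, -0.75) with r² = 61.5625.
The farthest remaining point D is at distance² 8.5625 ≤ 61.5625.
r = √(61.5625) ≈ 7.85.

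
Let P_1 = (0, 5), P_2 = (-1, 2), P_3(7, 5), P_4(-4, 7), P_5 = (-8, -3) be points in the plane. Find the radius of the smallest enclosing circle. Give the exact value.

8.5

A smallest enclosing disk is always determined by at most three of the input points on its boundary.
The farthest pair is P_3–P_5 with squared distance 289. The circle on this segment as diameter has centre (-0.5, 1) and r² = 289/4 = 72.25.
Check P_1: distance² to centre = 16.25 ≤ 72.25, so it lies inside.
All remaining points lie in this disk, and no smaller disk contains both endpoints, so this is the minimum enclosing circle.
r = √(72.25) = 8.5.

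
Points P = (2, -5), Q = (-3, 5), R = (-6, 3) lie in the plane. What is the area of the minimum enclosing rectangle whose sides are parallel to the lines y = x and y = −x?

40

In coordinates u = x + y, v = x − y the rectangle is axis-aligned; the map (x,y)→(u,v) scales areas by 2.
u-values: -3, 2, -3; range = 2 − (-3) = 5.
v-values: 7, -8, -9; range = 7 − (-9) = 16.
Area = (5 × 16) / 2 = 40.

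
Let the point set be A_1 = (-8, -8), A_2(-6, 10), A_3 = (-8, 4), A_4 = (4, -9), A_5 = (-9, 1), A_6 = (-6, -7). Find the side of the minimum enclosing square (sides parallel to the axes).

The bounding box has width 13 and height 19.
An axis-aligned square enclosing the set must have side ≥ max(width, height).
So the minimum side is max(13, 19) = 19.

19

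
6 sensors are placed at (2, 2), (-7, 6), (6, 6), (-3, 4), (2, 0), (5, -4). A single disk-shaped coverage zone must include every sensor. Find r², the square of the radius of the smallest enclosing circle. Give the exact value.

A smallest enclosing disk is always determined by at most three of the input points on its boundary.
The minimum enclosing circle is determined by three boundary points: (-7, 6), (6, 6), (5, -4).
Their circumcentre is (-0.5, 1.6) with r² = 61.61.
The farthest remaining point (-3, 4) is at distance² 12.01 ≤ 61.61.

61.61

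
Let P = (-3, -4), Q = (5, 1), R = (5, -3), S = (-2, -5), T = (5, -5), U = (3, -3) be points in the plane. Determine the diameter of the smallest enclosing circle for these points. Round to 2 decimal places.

The minimum enclosing circle of a finite set is fixed by two of the points (as a diameter) or three (as a circumcircle).
The minimum enclosing circle is determined by three boundary points: P, Q, T.
Their circumcentre is (1.3125, -2) with r² = 22.59765625.
The farthest remaining point S is at distance² 19.97265625 ≤ 22.59765625.
Diameter = 2r = 2√(22.59765625) ≈ 9.51.

9.51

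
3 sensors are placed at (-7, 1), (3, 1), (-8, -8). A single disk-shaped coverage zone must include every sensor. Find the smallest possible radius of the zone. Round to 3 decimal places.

Call the three points A, B, C in the order given.
Side lengths²: AB² = 100, AC² = 82, BC² = 202.
Since BC² = 202 ≥ 100 + 82 = 182, the angle opposite BC is not acute, so the smallest enclosing circle has BC as diameter.
Centre = midpoint of BC = (-2.5, -3.5), r² = 202/4 = 50.5.
r = √(50.5) ≈ 7.106.

7.106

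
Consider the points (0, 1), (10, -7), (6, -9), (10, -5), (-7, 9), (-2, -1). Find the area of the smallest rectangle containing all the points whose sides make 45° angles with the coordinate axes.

132

In coordinates u = x + y, v = x − y the rectangle is axis-aligned; the map (x,y)→(u,v) scales areas by 2.
u-values: 1, 3, -3, 5, 2, -3; range = 5 − (-3) = 8.
v-values: -1, 17, 15, 15, -16, -1; range = 17 − (-16) = 33.
Area = (8 × 33) / 2 = 132.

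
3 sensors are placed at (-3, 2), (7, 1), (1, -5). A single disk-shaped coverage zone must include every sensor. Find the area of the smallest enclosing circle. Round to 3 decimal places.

85.225

Call the three points A, B, C in the order given.
Side lengths²: AB² = 101, AC² = 65, BC² = 72.
Since AB² = 101 < 72 + 65 = 137, the triangle is acute, so the smallest enclosing circle is the circumcircle.
Circumcentre = (41/22, 3/22), r² = 6565/242.
Area = π·r² = π·6565/242 ≈ 85.225.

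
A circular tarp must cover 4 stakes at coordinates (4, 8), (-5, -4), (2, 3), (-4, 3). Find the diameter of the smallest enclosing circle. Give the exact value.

The minimum enclosing circle of a finite set is fixed by two of the points (as a diameter) or three (as a circumcircle).
The farthest pair is (4, 8)–(-5, -4) with squared distance 225. The circle on this segment as diameter has centre (-0.5, 2) and r² = 225/4 = 56.25.
Check (2, 3): distance² to centre = 7.25 ≤ 56.25, so it lies inside.
All remaining points lie in this disk, and no smaller disk contains both endpoints, so this is the minimum enclosing circle.
Diameter = 2r = 2√(56.25) = 15.

15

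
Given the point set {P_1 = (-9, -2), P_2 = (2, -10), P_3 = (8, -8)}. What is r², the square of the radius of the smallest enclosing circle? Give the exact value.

Side lengths²: P_1P_2² = 185, P_1P_3² = 325, P_2P_3² = 40.
Since P_1P_3² = 325 ≥ 185 + 40 = 225, the angle opposite P_1P_3 is not acute, so the smallest enclosing circle has P_1P_3 as diameter.
Centre = midpoint of P_1P_3 = (-0.5, -5), r² = 325/4 = 81.25.

81.25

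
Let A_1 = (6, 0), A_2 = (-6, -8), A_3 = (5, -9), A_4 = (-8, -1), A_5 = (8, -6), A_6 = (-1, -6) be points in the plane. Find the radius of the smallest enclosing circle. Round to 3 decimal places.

8.382

A smallest enclosing disk is always determined by at most three of the input points on its boundary.
The farthest pair is A_4–A_5 with squared distance 281. The circle on this segment as diameter has centre (0, -3.5) and r² = 281/4 = 70.25.
Check A_1: distance² to centre = 48.25 ≤ 70.25, so it lies inside.
All remaining points lie in this disk, and no smaller disk contains both endpoints, so this is the minimum enclosing circle.
r = √(70.25) ≈ 8.382.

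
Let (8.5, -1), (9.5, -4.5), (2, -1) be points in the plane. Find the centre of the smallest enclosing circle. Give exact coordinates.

Call the three points A, B, C in the order given.
Side lengths²: AB² = 13.25, AC² = 42.25, BC² = 68.5.
Since BC² = 68.5 ≥ 42.25 + 13.25 = 55.5, the angle opposite BC is not acute, so the smallest enclosing circle has BC as diameter.
Centre = midpoint of BC = (5.75, -2.75), r² = 68.5/4 = 17.125.
Centre = (5.75, -2.75).

(5.75, -2.75)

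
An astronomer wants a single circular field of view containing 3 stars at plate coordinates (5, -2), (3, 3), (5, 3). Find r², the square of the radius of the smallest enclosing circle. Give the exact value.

7.25

Call the three points A, B, C in the order given.
Side lengths²: AB² = 29, AC² = 25, BC² = 4.
Since AB² = 29 ≥ 25 + 4 = 29, the angle opposite AB is not acute, so the smallest enclosing circle has AB as diameter.
Centre = midpoint of AB = (4, 0.5), r² = 29/4 = 7.25.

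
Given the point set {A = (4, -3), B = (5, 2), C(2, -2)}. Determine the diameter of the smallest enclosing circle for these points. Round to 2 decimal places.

Side lengths²: AB² = 26, AC² = 5, BC² = 25.
Since AB² = 26 < 25 + 5 = 30, the triangle is acute, so the smallest enclosing circle is the circumcircle.
Circumcentre = (89/22, -9/22), r² = 1625/242.
Diameter = 2r = 2√(1625/242) ≈ 5.18.

5.18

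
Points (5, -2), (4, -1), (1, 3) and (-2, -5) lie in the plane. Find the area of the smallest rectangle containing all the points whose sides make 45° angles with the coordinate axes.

In coordinates u = x + y, v = x − y the rectangle is axis-aligned; the map (x,y)→(u,v) scales areas by 2.
u-values: 3, 3, 4, -7; range = 4 − (-7) = 11.
v-values: 7, 5, -2, 3; range = 7 − (-2) = 9.
Area = (11 × 9) / 2 = 49.5.

49.5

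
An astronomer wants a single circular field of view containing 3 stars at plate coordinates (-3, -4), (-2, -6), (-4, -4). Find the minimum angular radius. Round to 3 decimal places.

Call the three points A, B, C in the order given.
Side lengths²: AB² = 5, AC² = 1, BC² = 8.
Since BC² = 8 ≥ 5 + 1 = 6, the angle opposite BC is not acute, so the smallest enclosing circle has BC as diameter.
Centre = midpoint of BC = (-3, -5), r² = 8/4 = 2.
r = √2 ≈ 1.414.

1.414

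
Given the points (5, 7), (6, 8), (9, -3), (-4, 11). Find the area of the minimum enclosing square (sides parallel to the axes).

The bounding box has width 13 and height 14.
An axis-aligned square enclosing the set must have side ≥ max(width, height).
So the minimum side is max(13, 14) = 14.
Area = 14² = 196.

196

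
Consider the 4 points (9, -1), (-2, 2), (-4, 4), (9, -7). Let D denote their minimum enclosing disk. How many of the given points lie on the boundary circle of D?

2

A smallest enclosing disk is always determined by at most three of the input points on its boundary.
The farthest pair is (-4, 4)–(9, -7) with squared distance 290. The circle on this segment as diameter has centre (2.5, -1.5) and r² = 290/4 = 72.5.
Check (9, -1): distance² to centre = 42.5 ≤ 72.5, so it lies inside.
All remaining points lie in this disk, and no smaller disk contains both endpoints, so this is the minimum enclosing circle.
The points at distance exactly r from the centre are (-4, 4), (9, -7) — 2 points.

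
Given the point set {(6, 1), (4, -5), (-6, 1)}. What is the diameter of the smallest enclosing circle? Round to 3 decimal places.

Call the three points A, B, C in the order given.
Side lengths²: AB² = 40, AC² = 144, BC² = 136.
Since AC² = 144 < 136 + 40 = 176, the triangle is acute, so the smallest enclosing circle is the circumcircle.
Circumcentre = (0, -1/3), r² = 340/9.
Diameter = 2r = 2√(340/9) ≈ 12.293.

12.293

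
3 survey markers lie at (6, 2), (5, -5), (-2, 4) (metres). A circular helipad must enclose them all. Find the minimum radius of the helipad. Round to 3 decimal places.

5.701

Call the three points A, B, C in the order given.
Side lengths²: AB² = 50, AC² = 68, BC² = 130.
Since BC² = 130 ≥ 68 + 50 = 118, the angle opposite BC is not acute, so the smallest enclosing circle has BC as diameter.
Centre = midpoint of BC = (1.5, -0.5), r² = 130/4 = 32.5.
r = √(32.5) ≈ 5.701.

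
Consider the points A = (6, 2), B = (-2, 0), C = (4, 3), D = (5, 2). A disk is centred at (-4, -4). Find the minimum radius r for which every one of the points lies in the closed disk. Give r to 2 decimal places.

The required radius is the distance from (-4, -4) to the farthest point.
Squared distances: 136, 20, 113, 117.
Maximum is 136, attained at A.
r = √136 ≈ 11.66.

11.66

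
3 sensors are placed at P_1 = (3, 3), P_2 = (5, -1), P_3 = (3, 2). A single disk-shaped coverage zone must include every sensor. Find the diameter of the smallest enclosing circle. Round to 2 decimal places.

4.47

Side lengths²: P_1P_2² = 20, P_1P_3² = 1, P_2P_3² = 13.
Since P_1P_2² = 20 ≥ 13 + 1 = 14, the angle opposite P_1P_2 is not acute, so the smallest enclosing circle has P_1P_2 as diameter.
Centre = midpoint of P_1P_2 = (4, 1), r² = 20/4 = 5.
Diameter = 2r = 2√5 ≈ 4.47.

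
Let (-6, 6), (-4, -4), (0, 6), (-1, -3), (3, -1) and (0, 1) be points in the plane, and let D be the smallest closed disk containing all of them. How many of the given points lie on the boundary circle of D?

3

A smallest enclosing disk is always determined by at most three of the input points on its boundary.
The minimum enclosing circle is determined by three boundary points: (-6, 6), (-4, -4), (3, -1).
Their circumcentre is (-85/38, 59/38) with r² = 24505/722.
The farthest remaining point (0, 6) is at distance² 17893/722 ≤ 24505/722.
The points at distance exactly r from the centre are (-6, 6), (-4, -4), (3, -1) — 3 points.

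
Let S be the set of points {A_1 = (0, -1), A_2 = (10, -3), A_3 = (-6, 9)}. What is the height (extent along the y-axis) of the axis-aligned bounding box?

max y = 9, min y = -3, so height = 12.

12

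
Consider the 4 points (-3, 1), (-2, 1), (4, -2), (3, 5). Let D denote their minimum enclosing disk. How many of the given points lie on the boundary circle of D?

By Welzl's lemma the MEC is supported by two points (diametrically opposite) or three points (on a circumcircle).
The minimum enclosing circle is determined by three boundary points: (-3, 1), (4, -2), (3, 5).
Their circumcentre is (28/23, 27/23) with r² = 9425/529.
The farthest remaining point (-2, 1) is at distance² 5492/529 ≤ 9425/529.
The points at distance exactly r from the centre are (-3, 1), (4, -2), (3, 5) — 3 points.

3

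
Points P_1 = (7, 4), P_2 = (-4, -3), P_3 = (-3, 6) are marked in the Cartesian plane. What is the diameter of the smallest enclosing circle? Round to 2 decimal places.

13.09

Side lengths²: P_1P_2² = 170, P_1P_3² = 104, P_2P_3² = 82.
Since P_1P_2² = 170 < 104 + 82 = 186, the triangle is acute, so the smallest enclosing circle is the circumcircle.
Circumcentre = (55/46, 45/46), r² = 45305/1058.
Diameter = 2r = 2√(45305/1058) ≈ 13.09.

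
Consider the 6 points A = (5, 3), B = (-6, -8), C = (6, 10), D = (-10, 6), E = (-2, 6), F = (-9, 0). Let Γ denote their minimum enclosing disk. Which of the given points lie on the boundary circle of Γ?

B, C, D

A smallest enclosing disk is always determined by at most three of the input points on its boundary.
The minimum enclosing circle is determined by three boundary points: B, C, D.
Their circumcentre is (-0.3, 1.2) with r² = 117.13.
The farthest remaining point F is at distance² 77.13 ≤ 117.13.
The points at distance exactly r from the centre are B, C, D — 3 points.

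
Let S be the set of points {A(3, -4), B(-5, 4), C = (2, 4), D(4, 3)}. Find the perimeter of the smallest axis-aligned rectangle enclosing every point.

Width = max x − min x = 4 − (-5) = 9.
Height = max y − min y = 4 − (-4) = 8.
Perimeter = 2(9 + 8) = 34.

34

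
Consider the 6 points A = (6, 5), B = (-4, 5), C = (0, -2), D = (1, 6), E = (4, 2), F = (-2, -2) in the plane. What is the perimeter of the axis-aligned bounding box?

Width = max x − min x = 6 − (-4) = 10.
Height = max y − min y = 6 − (-2) = 8.
Perimeter = 2(10 + 8) = 36.

36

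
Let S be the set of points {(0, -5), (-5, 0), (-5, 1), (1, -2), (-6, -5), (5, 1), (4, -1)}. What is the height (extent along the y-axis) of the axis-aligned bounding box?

max y = 1, min y = -5, so height = 6.

6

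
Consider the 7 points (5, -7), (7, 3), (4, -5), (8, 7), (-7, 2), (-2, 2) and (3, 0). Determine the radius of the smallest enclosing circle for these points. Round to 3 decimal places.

8.707

A smallest enclosing disk is always determined by at most three of the input points on its boundary.
The minimum enclosing circle is determined by three boundary points: (5, -7), (8, 7), (-7, 2).
Their circumcentre is (43/26, 27/26) with r² = 25625/338.
The farthest remaining point (4, -5) is at distance² 14185/338 ≤ 25625/338.
r = √(25625/338) ≈ 8.707.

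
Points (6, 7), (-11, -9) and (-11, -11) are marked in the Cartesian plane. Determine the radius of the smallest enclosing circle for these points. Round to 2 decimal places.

12.38

Call the three points A, B, C in the order given.
Side lengths²: AB² = 545, AC² = 613, BC² = 4.
Since AC² = 613 ≥ 545 + 4 = 549, the angle opposite AC is not acute, so the smallest enclosing circle has AC as diameter.
Centre = midpoint of AC = (-2.5, -2), r² = 613/4 = 153.25.
r = √(153.25) ≈ 12.38.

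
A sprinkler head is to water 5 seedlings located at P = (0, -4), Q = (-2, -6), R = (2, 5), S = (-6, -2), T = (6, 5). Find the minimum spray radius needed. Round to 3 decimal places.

7.032

By Welzl's lemma the MEC is supported by two points (diametrically opposite) or three points (on a circumcircle).
The minimum enclosing circle is determined by three boundary points: Q, S, T.
Their circumcentre is (21/38, 21/38) with r² = 35705/722.
The farthest remaining point R is at distance² 15793/722 ≤ 35705/722.
r = √(35705/722) ≈ 7.032.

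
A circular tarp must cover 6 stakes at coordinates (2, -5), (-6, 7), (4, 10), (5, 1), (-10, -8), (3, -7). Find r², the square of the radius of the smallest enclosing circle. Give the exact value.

130

The farthest pair is (4, 10)–(-10, -8) with squared distance 520. The circle on this segment as diameter has centre (-3, 1) and r² = 520/4 = 130.
Check (2, -5): distance² to centre = 61 ≤ 130, so it lies inside.
All remaining points lie in this disk, and no smaller disk contains both endpoints, so this is the minimum enclosing circle.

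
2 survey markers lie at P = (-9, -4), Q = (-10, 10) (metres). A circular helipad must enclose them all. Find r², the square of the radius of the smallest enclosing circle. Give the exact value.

The smallest circle enclosing two points has them as diameter endpoints.
Centre = midpoint = (-9.5, 3); r² = |PQ|²/4 = 197/4 = 49.25.

49.25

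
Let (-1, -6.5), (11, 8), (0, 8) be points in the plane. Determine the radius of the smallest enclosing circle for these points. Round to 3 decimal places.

9.411

Call the three points A, B, C in the order given.
Side lengths²: AB² = 354.25, AC² = 211.25, BC² = 121.
Since AB² = 354.25 ≥ 211.25 + 121 = 332.25, the angle opposite AB is not acute, so the smallest enclosing circle has AB as diameter.
Centre = midpoint of AB = (5, 0.75), r² = 354.25/4 = 88.5625.
r = √(88.5625) ≈ 9.411.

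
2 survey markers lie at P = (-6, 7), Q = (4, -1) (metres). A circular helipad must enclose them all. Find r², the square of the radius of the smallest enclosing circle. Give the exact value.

41

The smallest circle enclosing two points has them as diameter endpoints.
Centre = midpoint = (-1, 3); r² = |PQ|²/4 = 164/4 = 41.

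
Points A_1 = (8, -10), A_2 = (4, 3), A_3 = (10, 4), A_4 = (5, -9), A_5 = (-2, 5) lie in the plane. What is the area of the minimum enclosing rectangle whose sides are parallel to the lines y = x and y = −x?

In coordinates u = x + y, v = x − y the rectangle is axis-aligned; the map (x,y)→(u,v) scales areas by 2.
u-values: -2, 7, 14, -4, 3; range = 14 − (-4) = 18.
v-values: 18, 1, 6, 14, -7; range = 18 − (-7) = 25.
Area = (18 × 25) / 2 = 225.

225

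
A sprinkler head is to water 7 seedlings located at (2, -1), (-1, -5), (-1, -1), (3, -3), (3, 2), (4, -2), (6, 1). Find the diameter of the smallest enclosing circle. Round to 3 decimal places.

The minimum enclosing circle of a finite set is fixed by two of the points (as a diameter) or three (as a circumcircle).
The farthest pair is (-1, -5)–(6, 1) with squared distance 85. The circle on this segment as diameter has centre (2.5, -2) and r² = 85/4 = 21.25.
Check (2, -1): distance² to centre = 1.25 ≤ 21.25, so it lies inside.
All remaining points lie in this disk, and no smaller disk contains both endpoints, so this is the minimum enclosing circle.
Diameter = 2r = 2√(21.25) ≈ 9.220.

9.220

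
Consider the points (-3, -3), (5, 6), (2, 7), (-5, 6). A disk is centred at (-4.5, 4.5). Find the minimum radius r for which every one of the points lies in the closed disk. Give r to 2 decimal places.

The required radius is the distance from (-4.5, 4.5) to the farthest point.
Squared distances: 58.5, 92.5, 48.5, 2.5.
Maximum is 92.5, attained at (5, 6).
r = √(92.5) ≈ 9.62.

9.62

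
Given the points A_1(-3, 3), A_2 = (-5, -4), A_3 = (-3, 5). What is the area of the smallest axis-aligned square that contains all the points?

The bounding box has width 2 and height 9.
An axis-aligned square enclosing the set must have side ≥ max(width, height).
So the minimum side is max(2, 9) = 9.
Area = 9² = 81.

81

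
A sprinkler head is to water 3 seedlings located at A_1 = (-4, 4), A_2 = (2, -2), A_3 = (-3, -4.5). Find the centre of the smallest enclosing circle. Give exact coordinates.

(-25/12, -1/12)

Side lengths²: A_1A_2² = 72, A_1A_3² = 73.25, A_2A_3² = 31.25.
Since A_1A_3² = 73.25 < 72 + 31.25 = 103.25, the triangle is acute, so the smallest enclosing circle is the circumcircle.
Circumcentre = (-25/12, -1/12), r² = 1465/72.
Centre = (-25/12, -1/12).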